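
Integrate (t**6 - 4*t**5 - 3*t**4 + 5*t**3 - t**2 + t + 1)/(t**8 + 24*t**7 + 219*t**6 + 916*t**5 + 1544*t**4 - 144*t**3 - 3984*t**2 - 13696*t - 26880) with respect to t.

Factor the denominator: (t - 2)*(t + 4)**2*(t + 5)*(t + 6)*(t + 7)*(t**2 + 4).
Partial-fraction decomposition: -(429*t - 6872)/(491840*(t**2 + 4)) - 87952/(4293*(t + 7)) + 72751/(1280*(t + 6)) - 12798/(203*(t + 5)) + 3604/(135*(t + 4)) - 1417/(144*(t + 4)**2) - 73/(145152*(t - 2)).
Integrate each term; A/(t−a) gives A·log|t−a|; the (Bt+D)/(t²+p²) term gives a log and an atan.

-73*log(t - 2)/145152 + 3604*log(t + 4)/135 - 12798*log(t + 5)/203 + 72751*log(t + 6)/1280 - 87952*log(t + 7)/4293 - 429*log(t**2 + 4)/983680 + 859*atan(t/2)/122960 + 1417/(144*t + 576) + C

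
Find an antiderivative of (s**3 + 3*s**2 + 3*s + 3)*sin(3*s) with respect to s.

-s**3*cos(3*s)/3 + s**2*sin(3*s)/3 - s**2*cos(3*s) + 2*s*sin(3*s)/3 - 7*s*cos(3*s)/9 + 7*sin(3*s)/27 - 7*cos(3*s)/9 + C

Use integration by parts with u = s**3 + 3*s**2 + 3*s + 3, dv = sin(3*s) ds, so v = -cos(3*s)/3.
Apply parts 3 times (tabular method): alternate signs, differentiate u down to 0, integrate dv up.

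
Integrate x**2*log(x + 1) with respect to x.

Use integration by parts with u = log(x + 1), dv = x**2 dx.
Then du = 1/(x + 1) dx and v = x**3/3.

x**3*log(x + 1)/3 - x**3/9 + x**2/6 - x/3 + log(x + 1)/3 + C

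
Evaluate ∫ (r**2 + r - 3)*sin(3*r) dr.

Use integration by parts with u = r**2 + r - 3, dv = sin(3*r) dr, so v = -cos(3*r)/3.
Apply parts 2 times (tabular method): alternate signs, differentiate u down to 0, integrate dv up.

-r**2*cos(3*r)/3 + 2*r*sin(3*r)/9 - r*cos(3*r)/3 + sin(3*r)/9 + 29*cos(3*r)/27 + C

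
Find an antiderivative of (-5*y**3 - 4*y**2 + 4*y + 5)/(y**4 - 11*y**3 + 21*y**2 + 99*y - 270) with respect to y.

-1195*log(y - 6)/27 + 175*log(y - 5)/4 - 77*log(y - 3)/18 - 23*log(y + 3)/108 + C

Factor the denominator: (y - 6)*(y - 5)*(y - 3)*(y + 3).
Partial-fraction decomposition: -23/(108*(y + 3)) - 77/(18*(y - 3)) + 175/(4*(y - 5)) - 1195/(27*(y - 6)).
Integrate each term: A/(y−a) contributes A·log|y−a|.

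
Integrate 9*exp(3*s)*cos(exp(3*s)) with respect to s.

3*sin(exp(3*s)) + C

Let u = exp(3*s), so du = (3*exp(3*s)) ds.
Rewriting, the integral becomes 3·∫ cos(u) du = 3·sin(u).
Substituting back, u = exp(3*s).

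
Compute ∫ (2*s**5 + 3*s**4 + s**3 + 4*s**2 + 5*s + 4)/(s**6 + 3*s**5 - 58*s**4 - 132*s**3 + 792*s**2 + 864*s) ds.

log(s)/216 + 9917*log(s - 6)/6048 - 371*log(s - 4)/500 - 3*log(s + 1)/875 + 13213*log(s + 6)/12000 + 5881/(1800*s + 10800) + C

Factor the denominator: s*(s - 6)*(s - 4)*(s + 1)*(s + 6)**2.
Partial-fraction decomposition: 13213/(12000*(s + 6)) - 5881/(1800*(s + 6)**2) - 3/(875*(s + 1)) - 371/(500*(s - 4)) + 9917/(6048*(s - 6)) + 1/(216*s).
Integrate each term; A/(s−a) gives A·log|s−a|; A/(s−a)² gives −A/(s−a).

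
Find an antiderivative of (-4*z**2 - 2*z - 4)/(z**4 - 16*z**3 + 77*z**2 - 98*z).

Factor the denominator: z*(z - 7)**2*(z - 2).
Partial-fraction decomposition: -12/(25*(z - 2)) + 538/(1225*(z - 7)) - 214/(35*(z - 7)**2) + 2/(49*z).
Integrate each term; A/(z−a) gives A·log|z−a|; A/(z−a)² gives −A/(z−a).

2*log(z)/49 + 538*log(z - 7)/1225 - 12*log(z - 2)/25 + 214/(35*z - 245) + C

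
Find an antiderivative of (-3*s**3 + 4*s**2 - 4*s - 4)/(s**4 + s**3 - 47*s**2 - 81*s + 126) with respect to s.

Factor the denominator: (s - 7)*(s - 1)*(s + 3)*(s + 6).
Partial-fraction decomposition: -116/(39*(s + 6)) + 25/(24*(s + 3)) + 1/(24*(s - 1)) - 173/(156*(s - 7)).
Integrate each term: A/(s−a) contributes A·log|s−a|.

-173*log(s - 7)/156 + log(s - 1)/24 + 25*log(s + 3)/24 - 116*log(s + 6)/39 + C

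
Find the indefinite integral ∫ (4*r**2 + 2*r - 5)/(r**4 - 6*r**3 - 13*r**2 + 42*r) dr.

Factor the denominator: r*(r - 7)*(r - 2)*(r + 3).
Partial-fraction decomposition: -1/(6*(r + 3)) - 3/(10*(r - 2)) + 41/(70*(r - 7)) - 5/(42*r).
Integrate each term: A/(r−a) contributes A·log|r−a|.

-5*log(r)/42 + 41*log(r - 7)/70 - 3*log(r - 2)/10 - log(r + 3)/6 + C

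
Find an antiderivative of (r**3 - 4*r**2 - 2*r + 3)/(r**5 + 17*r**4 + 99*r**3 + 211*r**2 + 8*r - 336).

Factor the denominator: (r - 1)*(r + 3)*(r + 4)**2*(r + 7).
Partial-fraction decomposition: -29/(16*(r + 7)) - 39/(25*(r + 4)) - 39/(5*(r + 4)**2) + 27/(8*(r + 3)) - 1/(400*(r - 1)).
Integrate each term; A/(r−a) gives A·log|r−a|; A/(r−a)² gives −A/(r−a).

-log(r - 1)/400 + 27*log(r + 3)/8 - 39*log(r + 4)/25 - 29*log(r + 7)/16 + 39/(5*r + 20) + C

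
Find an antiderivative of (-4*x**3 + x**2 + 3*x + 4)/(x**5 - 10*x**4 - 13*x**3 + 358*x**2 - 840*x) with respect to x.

-log(x)/210 - 649*log(x - 7)/273 + 228*log(x - 5)/55 - 28*log(x - 4)/15 + 443*log(x + 6)/4290 + C

Factor the denominator: x*(x - 7)*(x - 5)*(x - 4)*(x + 6).
Partial-fraction decomposition: 443/(4290*(x + 6)) - 28/(15*(x - 4)) + 228/(55*(x - 5)) - 649/(273*(x - 7)) - 1/(210*x).
Integrate each term: A/(x−a) contributes A·log|x−a|.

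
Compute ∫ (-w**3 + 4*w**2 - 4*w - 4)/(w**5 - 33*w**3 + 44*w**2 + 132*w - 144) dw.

-log(w - 4)/9 + 7*log(w - 3)/90 - 5*log(w - 1)/126 - 7*log(w + 2)/90 + 19*log(w + 6)/126 + C

Factor the denominator: (w - 4)*(w - 3)*(w - 1)*(w + 2)*(w + 6).
Partial-fraction decomposition: 19/(126*(w + 6)) - 7/(90*(w + 2)) - 5/(126*(w - 1)) + 7/(90*(w - 3)) - 1/(9*(w - 4)).
Integrate each term: A/(w−a) contributes A·log|w−a|.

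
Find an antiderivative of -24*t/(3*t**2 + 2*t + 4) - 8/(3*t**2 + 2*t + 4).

-4*log(3*t**2 + 2*t + 4) + C

Let u = 3*t**2 + 2*t + 4, so du = (6*t + 2) dt.
Rewriting, the integral becomes -4·∫ 1/u du = -4·log(u).
Substituting back, u = 3*t**2 + 2*t + 4.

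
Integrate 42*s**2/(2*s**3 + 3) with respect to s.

Let u = 2*s**3 + 3, so du = (6*s**2) ds.
Rewriting, the integral becomes 7·∫ 1/u du = 7·log(u).
Substituting back, u = 2*s**3 + 3.

7*log(2*s**3 + 3) + C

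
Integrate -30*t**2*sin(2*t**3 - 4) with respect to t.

Let u = 2*t**3 - 4, so du = (6*t**2) dt.
Rewriting, the integral becomes -5·∫ sin(u) du = -5·-cos(u).
Substituting back, u = 2*t**3 - 4.

5*cos(2*t**3 - 4) + C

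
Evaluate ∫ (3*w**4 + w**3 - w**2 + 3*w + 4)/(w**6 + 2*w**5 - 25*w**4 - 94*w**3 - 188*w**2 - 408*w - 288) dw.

Factor the denominator: (w - 6)*(w + 1)*(w + 3)*(w + 4)*(w**2 + 4).
Partial-fraction decomposition: (61*w + 38)/(520*(w**2 + 4)) - 17/(15*(w + 4)) + 101/(117*(w + 3)) - 1/(105*(w + 1)) + 409/(2520*(w - 6)).
Integrate each term; A/(w−a) gives A·log|w−a|; the (Bw+D)/(w²+p²) term gives a log and an atan.

409*log(w - 6)/2520 - log(w + 1)/105 + 101*log(w + 3)/117 - 17*log(w + 4)/15 + 61*log(w**2 + 4)/1040 + 19*atan(w/2)/520 + C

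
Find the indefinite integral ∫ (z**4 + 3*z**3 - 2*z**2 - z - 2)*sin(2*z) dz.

-z**4*cos(2*z)/2 + z**3*sin(2*z) - 3*z**3*cos(2*z)/2 + 9*z**2*sin(2*z)/4 + 5*z**2*cos(2*z)/2 - 5*z*sin(2*z)/2 + 11*z*cos(2*z)/4 - 11*sin(2*z)/8 - cos(2*z)/4 + C

Use integration by parts with u = z**4 + 3*z**3 - 2*z**2 - z - 2, dv = sin(2*z) dz, so v = -cos(2*z)/2.
Apply parts 4 times (tabular method): alternate signs, differentiate u down to 0, integrate dv up.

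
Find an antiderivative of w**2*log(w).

Use integration by parts with u = log(w), dv = w**2 dw.
Then du = 1/w dw and v = w**3/3.

w**3*log(w)/3 - w**3/9 + C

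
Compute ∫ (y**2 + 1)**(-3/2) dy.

Substitute y = tan(θ), so dy = sec(θ)^2 dθ and the radical becomes sqrt(y**2 + 1) = sec(θ) by the Pythagorean identity.
Integrate the resulting trig expression in θ, then back-substitute tan(θ) = y, sec(θ) = sqrt(y**2 + 1) (absorbing any constant into C).

y/sqrt(y**2 + 1) + C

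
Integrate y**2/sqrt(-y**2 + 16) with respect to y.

-y*sqrt(-y**2 + 16)/2 + 8*asin(y/4) + C

Substitute y = 4·sin(θ), so dy = 4·cos(θ) dθ and the radical becomes sqrt(-y**2 + 16) = 4·cos(θ) by the Pythagorean identity.
Integrate the resulting trig expression in θ, then back-substitute θ = asin(y/4), sin(θ) = y/4, cos(θ) = sqrt(-y**2 + 16)/4 (absorbing any constant into C).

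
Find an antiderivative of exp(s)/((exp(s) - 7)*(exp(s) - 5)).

Let u = e^s, du = e^s ds.
The integral becomes ∫ du/((u-7)(u-5)); decompose into partial fractions.

log(exp(s) - 7)/2 - log(exp(s) - 5)/2 + C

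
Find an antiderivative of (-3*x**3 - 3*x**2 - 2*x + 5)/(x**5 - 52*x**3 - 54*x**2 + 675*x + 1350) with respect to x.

Factor the denominator: (x - 6)*(x - 5)*(x + 3)**2*(x + 5).
Partial-fraction decomposition: 63/(88*(x + 5)) - 5915/(10368*(x + 3)) + 65/(144*(x + 3)**2) + 91/(128*(x - 5)) - 763/(891*(x - 6)).
Integrate each term; A/(x−a) gives A·log|x−a|; A/(x−a)² gives −A/(x−a).

-763*log(x - 6)/891 + 91*log(x - 5)/128 - 5915*log(x + 3)/10368 + 63*log(x + 5)/88 - 65/(144*x + 432) + C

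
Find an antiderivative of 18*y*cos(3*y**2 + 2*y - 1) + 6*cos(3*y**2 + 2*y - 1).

3*sin(3*y**2 + 2*y - 1) + C

Let u = 3*y**2 + 2*y - 1, so du = (6*y + 2) dy.
Rewriting, the integral becomes 3·∫ cos(u) du = 3·sin(u).
Substituting back, u = 3*y**2 + 2*y - 1.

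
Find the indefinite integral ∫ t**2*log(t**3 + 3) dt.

t**3*log(t**3 + 3)/3 - t**3/3 + log(t**3 + 3) + C

Let u = t**3 + 3, so du = (3*t**2) dt.
The integral becomes (1/3)·∫ log(u) du; integrate by parts with u′=log(u), dv′=du.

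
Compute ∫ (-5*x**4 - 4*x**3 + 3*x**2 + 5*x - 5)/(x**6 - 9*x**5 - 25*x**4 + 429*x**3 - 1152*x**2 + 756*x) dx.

-5*log(x)/756 + 38627*log(x - 6)/50700 - 119*log(x - 3)/135 + 3*log(x - 1)/200 + 5263*log(x + 7)/47320 + 7211/(1170*x - 7020) + C

Factor the denominator: x*(x - 6)**2*(x - 3)*(x - 1)*(x + 7).
Partial-fraction decomposition: 5263/(47320*(x + 7)) + 3/(200*(x - 1)) - 119/(135*(x - 3)) + 38627/(50700*(x - 6)) - 7211/(1170*(x - 6)**2) - 5/(756*x).
Integrate each term; A/(x−a) gives A·log|x−a|; A/(x−a)² gives −A/(x−a).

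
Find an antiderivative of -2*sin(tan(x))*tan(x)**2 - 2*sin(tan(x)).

Let u = tan(x), so du = (tan(x)**2 + 1) dx.
Rewriting, the integral becomes -2·∫ sin(u) du = -2·-cos(u).
Substituting back, u = tan(x).

2*cos(tan(x)) + C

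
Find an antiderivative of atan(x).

x*atan(x) - log(x**2 + 1)/2 + C

Use integration by parts with u = arctan(x), dv = dx.
Then du = 1/(x**2 + 1) dx.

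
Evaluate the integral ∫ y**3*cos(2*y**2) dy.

Let u = y², du = 2y dy; rewrite as (1/2)∫ u^1·cos(2u) du.
Now integrate by parts 1 time.

y**2*sin(2*y**2)/4 + cos(2*y**2)/8 + C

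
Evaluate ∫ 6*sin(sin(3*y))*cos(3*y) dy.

-2*cos(sin(3*y)) + C

Let u = sin(3*y), so du = (3*cos(3*y)) dy.
Rewriting, the integral becomes 2·∫ sin(u) du = 2·-cos(u).
Substituting back, u = sin(3*y).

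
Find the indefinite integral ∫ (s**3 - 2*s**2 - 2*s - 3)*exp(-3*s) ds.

(-9*s**3 + 9*s**2 + 24*s + 35)*exp(-3*s)/27 + C

Use integration by parts with u = s**3 - 2*s**2 - 2*s - 3, dv = exp(-3*s) ds, so v = -exp(-3*s)/3.
Apply parts 3 times (tabular method): alternate signs, differentiate u down to 0, integrate dv up.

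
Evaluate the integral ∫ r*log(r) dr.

r**2*log(r)/2 - r**2/4 + C

Use integration by parts with u = log(r), dv = r dr.
Then du = 1/r dr and v = r**2/2.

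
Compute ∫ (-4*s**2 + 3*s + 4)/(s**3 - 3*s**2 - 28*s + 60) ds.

-61*log(s - 6)/22 + 3*log(s - 2)/14 - 111*log(s + 5)/77 + C

Factor the denominator: (s - 6)*(s - 2)*(s + 5).
Partial-fraction decomposition: -111/(77*(s + 5)) + 3/(14*(s - 2)) - 61/(22*(s - 6)).
Integrate each term: A/(s−a) contributes A·log|s−a|.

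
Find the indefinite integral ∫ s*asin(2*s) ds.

s**2*asin(2*s)/2 + s*sqrt(-4*s**2 + 1)/8 - asin(2*s)/16 + C

Use integration by parts with u = arcsin(2*s), dv = s ds.
Then du = 2/sqrt(-4*s**2 + 1) ds.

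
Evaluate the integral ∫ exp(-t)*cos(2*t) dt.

Let I denote the integral. Integrate by parts with u = cos(2*t), dv = exp(-t) dt, so v = -exp(-t): I = -exp(-t)*cos(2*t) − 2·∫ exp(-t)*sin(2*t) dt.
Apply parts again with u = sin(2*t), dv = exp(-t) dt: ∫ exp(-t)*sin(2*t) dt = -exp(-t)*sin(2*t) + 2·I. Substituting back brings back I: I = 2*exp(-t)*sin(2*t) - exp(-t)*cos(2*t) − 4·I.
Solving for I: (1 + 4)·I equals the remaining terms, so I = (1/5)·(2*exp(-t)*sin(2*t) - exp(-t)*cos(2*t)).

2*exp(-t)*sin(2*t)/5 - exp(-t)*cos(2*t)/5 + C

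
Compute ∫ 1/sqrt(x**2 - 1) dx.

log(x + sqrt(x**2 - 1)) + C

Substitute x = sec(θ), so dx = sec(θ)*tan(θ) dθ and the radical becomes sqrt(x**2 - 1) = tan(θ) by the Pythagorean identity.
Integrate the resulting trig expression in θ, then back-substitute sec(θ) = x, tan(θ) = sqrt(x**2 - 1) (absorbing any constant into C).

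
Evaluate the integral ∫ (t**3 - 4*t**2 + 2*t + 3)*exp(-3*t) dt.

Use integration by parts with u = t**3 - 4*t**2 + 2*t + 3, dv = exp(-3*t) dt, so v = -exp(-3*t)/3.
Apply parts 3 times (tabular method): alternate signs, differentiate u down to 0, integrate dv up.

(-t**3 + 3*t**2 - 3)*exp(-3*t)/3 + C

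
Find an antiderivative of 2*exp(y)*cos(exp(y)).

2*sin(exp(y)) + C

Let u = exp(y), so du = (exp(y)) dy.
Rewriting, the integral becomes 2·∫ cos(u) du = 2·sin(u).
Substituting back, u = exp(y).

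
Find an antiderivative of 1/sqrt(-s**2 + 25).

asin(s/5) + C

Substitute s = 5·sin(θ), so ds = 5·cos(θ) dθ and the radical becomes sqrt(-s**2 + 25) = 5·cos(θ) by the Pythagorean identity.
Integrate the resulting trig expression in θ, then back-substitute θ = asin(s/5), sin(θ) = s/5, cos(θ) = sqrt(-s**2 + 25)/5 (absorbing any constant into C).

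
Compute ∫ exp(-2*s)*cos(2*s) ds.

Let I denote the integral. Integrate by parts with u = cos(2*s), dv = exp(-2*s) ds, so v = -exp(-2*s)/2: I = -exp(-2*s)*cos(2*s)/2 − ∫ exp(-2*s)*sin(2*s) ds.
Apply parts again with u = sin(2*s), dv = exp(-2*s) ds: ∫ exp(-2*s)*sin(2*s) ds = -exp(-2*s)*sin(2*s)/2 + I. Substituting back brings back I: I = exp(-2*s)*sin(2*s)/2 - exp(-2*s)*cos(2*s)/2 − I.
Solving for I: (1 + 1)·I equals the remaining terms, so I = (1/2)·(exp(-2*s)*sin(2*s)/2 - exp(-2*s)*cos(2*s)/2).

exp(-2*s)*sin(2*s)/4 - exp(-2*s)*cos(2*s)/4 + C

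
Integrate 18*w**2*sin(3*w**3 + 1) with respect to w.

-2*cos(3*w**3 + 1) + C

Let u = 3*w**3 + 1, so du = (9*w**2) dw.
Rewriting, the integral becomes 2·∫ sin(u) du = 2·-cos(u).
Substituting back, u = 3*w**3 + 1.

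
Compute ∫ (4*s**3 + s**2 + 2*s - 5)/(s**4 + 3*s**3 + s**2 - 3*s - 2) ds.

log(s - 1)/6 - 17*log(s + 1)/2 + 37*log(s + 2)/3 - 5/(s + 1) + C

Factor the denominator: (s - 1)*(s + 1)**2*(s + 2).
Partial-fraction decomposition: 37/(3*(s + 2)) - 17/(2*(s + 1)) + 5/(s + 1)**2 + 1/(6*(s - 1)).
Integrate each term; A/(s−a) gives A·log|s−a|; A/(s−a)² gives −A/(s−a).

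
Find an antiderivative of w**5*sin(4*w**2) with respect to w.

Let u = w², du = 2w dw; rewrite as (1/2)∫ u^2·sin(4u) du.
Now integrate by parts 2 times.

-w**4*cos(4*w**2)/8 + w**2*sin(4*w**2)/16 + cos(4*w**2)/64 + C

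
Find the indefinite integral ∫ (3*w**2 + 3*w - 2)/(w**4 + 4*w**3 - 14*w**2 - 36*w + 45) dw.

17*log(w - 3)/48 - log(w - 1)/12 + log(w + 3)/3 - 29*log(w + 5)/48 + C

Factor the denominator: (w - 3)*(w - 1)*(w + 3)*(w + 5).
Partial-fraction decomposition: -29/(48*(w + 5)) + 1/(3*(w + 3)) - 1/(12*(w - 1)) + 17/(48*(w - 3)).
Integrate each term: A/(w−a) contributes A·log|w−a|.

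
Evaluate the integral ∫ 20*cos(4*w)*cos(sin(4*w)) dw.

Let u = sin(4*w), so du = (4*cos(4*w)) dw.
Rewriting, the integral becomes 5·∫ cos(u) du = 5·sin(u).
Substituting back, u = sin(4*w).

5*sin(sin(4*w)) + C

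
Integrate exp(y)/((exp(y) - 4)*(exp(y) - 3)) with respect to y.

Let u = e^y, du = e^y dy.
The integral becomes ∫ du/((u-4)(u-3)); decompose into partial fractions.

log(exp(y) - 4) - log(exp(y) - 3) + C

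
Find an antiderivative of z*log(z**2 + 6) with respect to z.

Let u = z**2 + 6, so du = (2*z) dz.
The integral becomes (1/2)·∫ log(u) du; integrate by parts with u′=log(u), dv′=du.

z**2*log(z**2 + 6)/2 - z**2/2 + 3*log(z**2 + 6) + C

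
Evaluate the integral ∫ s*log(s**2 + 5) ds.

Let u = s**2 + 5, so du = (2*s) ds.
The integral becomes (1/2)·∫ log(u) du; integrate by parts with u′=log(u), dv′=du.

s**2*log(s**2 + 5)/2 - s**2/2 + 5*log(s**2 + 5)/2 + C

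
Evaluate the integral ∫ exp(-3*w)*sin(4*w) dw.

-3*exp(-3*w)*sin(4*w)/25 - 4*exp(-3*w)*cos(4*w)/25 + C

Let I denote the integral. Integrate by parts with u = sin(4*w), dv = exp(-3*w) dw, so v = -exp(-3*w)/3: I = -exp(-3*w)*sin(4*w)/3 + (4/3)·∫ exp(-3*w)*cos(4*w) dw.
Apply parts again with u = cos(4*w), dv = exp(-3*w) dw: ∫ exp(-3*w)*cos(4*w) dw = -exp(-3*w)*cos(4*w)/3 − (4/3)·I. Substituting back brings back I: I = -exp(-3*w)*sin(4*w)/3 - 4*exp(-3*w)*cos(4*w)/9 − (16/9)·I.
Solving for I: (1 + 16/9)·I equals the remaining terms, so I = (9/25)·(-exp(-3*w)*sin(4*w)/3 - 4*exp(-3*w)*cos(4*w)/9).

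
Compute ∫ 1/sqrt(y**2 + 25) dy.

log(y + sqrt(y**2 + 25)) + C

Substitute y = 5·tan(θ), so dy = 5·sec(θ)^2 dθ and the radical becomes sqrt(y**2 + 25) = 5·sec(θ) by the Pythagorean identity.
Integrate the resulting trig expression in θ, then back-substitute tan(θ) = y/5, sec(θ) = sqrt(y**2 + 25)/5 (absorbing any constant into C).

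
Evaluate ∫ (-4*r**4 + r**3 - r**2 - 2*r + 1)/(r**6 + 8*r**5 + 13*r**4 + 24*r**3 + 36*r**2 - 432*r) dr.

Factor the denominator: r*(r - 2)*(r + 4)*(r + 6)*(r**2 + 9).
Partial-fraction decomposition: -(509*r + 30)/(1755*(r**2 + 9)) + 5423/(4320*(r + 6)) - 73/(80*(r + 4)) - 21/(416*(r - 2)) - 1/(432*r).
Integrate each term; A/(r−a) gives A·log|r−a|; the (Br+D)/(r²+p²) term gives a log and an atan.

-log(r)/432 - 21*log(r - 2)/416 - 73*log(r + 4)/80 + 5423*log(r + 6)/4320 - 509*log(r**2 + 9)/3510 - 2*atan(r/3)/351 + C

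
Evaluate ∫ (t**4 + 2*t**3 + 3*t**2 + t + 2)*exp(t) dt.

(t**4 - 2*t**3 + 9*t**2 - 17*t + 19)*exp(t) + C

Use integration by parts with u = t**4 + 2*t**3 + 3*t**2 + t + 2, dv = exp(t) dt, so v = exp(t).
Apply parts 4 times (tabular method): alternate signs, differentiate u down to 0, integrate dv up.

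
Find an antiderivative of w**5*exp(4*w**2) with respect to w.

Let u = w², du = 2w dw; rewrite as (1/2)∫ u^2·exp(4u) du.
Now integrate by parts 2 times.

(8*w**4 - 4*w**2 + 1)*exp(4*w**2)/64 + C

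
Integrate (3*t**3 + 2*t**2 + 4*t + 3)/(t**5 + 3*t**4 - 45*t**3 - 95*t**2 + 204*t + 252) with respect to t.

83*log(t - 6)/364 - 43*log(t - 2)/540 - log(t + 1)/126 + log(t + 3)/5 - 239*log(t + 7)/702 + C

Factor the denominator: (t - 6)*(t - 2)*(t + 1)*(t + 3)*(t + 7).
Partial-fraction decomposition: -239/(702*(t + 7)) + 1/(5*(t + 3)) - 1/(126*(t + 1)) - 43/(540*(t - 2)) + 83/(364*(t - 6)).
Integrate each term: A/(t−a) contributes A·log|t−a|.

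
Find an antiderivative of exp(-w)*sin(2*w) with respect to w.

Let I denote the integral. Integrate by parts with u = sin(2*w), dv = exp(-w) dw, so v = -exp(-w): I = -exp(-w)*sin(2*w) + 2·∫ exp(-w)*cos(2*w) dw.
Apply parts again with u = cos(2*w), dv = exp(-w) dw: ∫ exp(-w)*cos(2*w) dw = -exp(-w)*cos(2*w) − 2·I. Substituting back brings back I: I = -exp(-w)*sin(2*w) - 2*exp(-w)*cos(2*w) − 4·I.
Solving for I: (1 + 4)·I equals the remaining terms, so I = (1/5)·(-exp(-w)*sin(2*w) - 2*exp(-w)*cos(2*w)).

-exp(-w)*sin(2*w)/5 - 2*exp(-w)*cos(2*w)/5 + C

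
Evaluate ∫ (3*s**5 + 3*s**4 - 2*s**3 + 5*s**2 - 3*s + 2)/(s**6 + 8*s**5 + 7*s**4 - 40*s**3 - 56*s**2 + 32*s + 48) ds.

3*log(s - 2)/8 - 4*log(s - 1)/63 + 2*log(s + 1)/5 - 275*log(s + 2)/144 + 2351*log(s + 6)/560 - 1/(12*s + 24) + C

Factor the denominator: (s - 2)*(s - 1)*(s + 1)*(s + 2)**2*(s + 6).
Partial-fraction decomposition: 2351/(560*(s + 6)) - 275/(144*(s + 2)) + 1/(12*(s + 2)**2) + 2/(5*(s + 1)) - 4/(63*(s - 1)) + 3/(8*(s - 2)).
Integrate each term; A/(s−a) gives A·log|s−a|; A/(s−a)² gives −A/(s−a).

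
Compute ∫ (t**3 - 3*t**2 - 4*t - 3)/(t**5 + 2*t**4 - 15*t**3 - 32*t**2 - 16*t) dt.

Factor the denominator: t*(t - 4)*(t + 1)**2*(t + 4).
Partial-fraction decomposition: -11/(32*(t + 4)) + 4/(25*(t + 1)) - 1/(5*(t + 1)**2) - 3/(800*(t - 4)) + 3/(16*t).
Integrate each term; A/(t−a) gives A·log|t−a|; A/(t−a)² gives −A/(t−a).

3*log(t)/16 - 3*log(t - 4)/800 + 4*log(t + 1)/25 - 11*log(t + 4)/32 + 1/(5*t + 5) + C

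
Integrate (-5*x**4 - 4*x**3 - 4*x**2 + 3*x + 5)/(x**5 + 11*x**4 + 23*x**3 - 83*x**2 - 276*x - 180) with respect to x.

-107*log(x - 3)/288 + 3*log(x + 1)/80 - 13*log(x + 2)/12 + 2735*log(x + 5)/96 - 5773*log(x + 6)/180 + C

Factor the denominator: (x - 3)*(x + 1)*(x + 2)*(x + 5)*(x + 6).
Partial-fraction decomposition: -5773/(180*(x + 6)) + 2735/(96*(x + 5)) - 13/(12*(x + 2)) + 3/(80*(x + 1)) - 107/(288*(x - 3)).
Integrate each term: A/(x−a) contributes A·log|x−a|.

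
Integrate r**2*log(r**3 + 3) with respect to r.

r**3*log(r**3 + 3)/3 - r**3/3 + log(r**3 + 3) + C

Let u = r**3 + 3, so du = (3*r**2) dr.
The integral becomes (1/3)·∫ log(u) du; integrate by parts with u′=log(u), dv′=du.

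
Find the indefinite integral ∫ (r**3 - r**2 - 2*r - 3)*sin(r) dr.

Use integration by parts with u = r**3 - r**2 - 2*r - 3, dv = sin(r) dr, so v = -cos(r).
Apply parts 3 times (tabular method): alternate signs, differentiate u down to 0, integrate dv up.

-r**3*cos(r) + 3*r**2*sin(r) + r**2*cos(r) - 2*r*sin(r) + 8*r*cos(r) - 8*sin(r) + cos(r) + C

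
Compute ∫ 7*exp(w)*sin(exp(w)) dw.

Let u = exp(w), so du = (exp(w)) dw.
Rewriting, the integral becomes 7·∫ sin(u) du = 7·-cos(u).
Substituting back, u = exp(w).

-7*cos(exp(w)) + C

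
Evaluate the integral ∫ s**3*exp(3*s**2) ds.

(3*s**2 - 1)*exp(3*s**2)/18 + C

Let u = s², du = 2s ds; rewrite as (1/2)∫ u^1·exp(3u) du.
Now integrate by parts 1 time.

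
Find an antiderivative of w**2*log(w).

Use integration by parts with u = log(w), dv = w**2 dw.
Then du = 1/w dw and v = w**3/3.

w**3*log(w)/3 - w**3/9 + C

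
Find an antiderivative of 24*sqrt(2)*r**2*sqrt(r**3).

16*sqrt(2)*(r**3)**(3/2)/3 + C

Let u = 2*r**3, so du = (6*r**2) dr.
Rewriting, the integral becomes 4·∫ √u du = 4·(2/3)u^(3/2).
Substituting back, u = 2*r**3.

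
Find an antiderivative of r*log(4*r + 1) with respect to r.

r**2*log(4*r + 1)/2 - r**2/4 + r/8 - log(4*r + 1)/32 + C

Use integration by parts with u = log(4*r + 1), dv = r dr.
Then du = 4/(4*r + 1) dr and v = r**2/2.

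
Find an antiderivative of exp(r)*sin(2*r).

exp(r)*sin(2*r)/5 - 2*exp(r)*cos(2*r)/5 + C

Let I denote the integral. Integrate by parts with u = sin(2*r), dv = exp(r) dr, so v = exp(r): I = exp(r)*sin(2*r) − 2·∫ exp(r)*cos(2*r) dr.
Apply parts again with u = cos(2*r), dv = exp(r) dr: ∫ exp(r)*cos(2*r) dr = exp(r)*cos(2*r) + 2·I. Substituting back brings back I: I = exp(r)*sin(2*r) - 2*exp(r)*cos(2*r) − 4·I.
Solving for I: (1 + 4)·I equals the remaining terms, so I = (1/5)·(exp(r)*sin(2*r) - 2*exp(r)*cos(2*r)).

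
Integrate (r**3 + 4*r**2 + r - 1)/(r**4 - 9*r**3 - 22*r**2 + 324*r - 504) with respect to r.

109*log(r - 7)/13 - 365*log(r - 6)/48 + 5*log(r - 2)/32 + 79*log(r + 6)/1248 + C

Factor the denominator: (r - 7)*(r - 6)*(r - 2)*(r + 6).
Partial-fraction decomposition: 79/(1248*(r + 6)) + 5/(32*(r - 2)) - 365/(48*(r - 6)) + 109/(13*(r - 7)).
Integrate each term: A/(r−a) contributes A·log|r−a|.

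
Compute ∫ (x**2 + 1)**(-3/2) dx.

x/sqrt(x**2 + 1) + C

Substitute x = tan(θ), so dx = sec(θ)^2 dθ and the radical becomes sqrt(x**2 + 1) = sec(θ) by the Pythagorean identity.
Integrate the resulting trig expression in θ, then back-substitute tan(θ) = x, sec(θ) = sqrt(x**2 + 1) (absorbing any constant into C).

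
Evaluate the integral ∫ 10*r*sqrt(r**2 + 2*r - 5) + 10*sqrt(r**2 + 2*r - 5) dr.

Let u = r**2 + 2*r - 5, so du = (2*r + 2) dr.
Rewriting, the integral becomes 5·∫ √u du = 5·(2/3)u^(3/2).
Substituting back, u = r**2 + 2*r - 5.

10*(r**2 + 2*r - 5)**(3/2)/3 + C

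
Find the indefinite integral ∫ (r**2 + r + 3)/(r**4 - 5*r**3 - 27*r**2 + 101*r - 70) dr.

Factor the denominator: (r - 7)*(r - 2)*(r - 1)*(r + 5).
Partial-fraction decomposition: -23/(504*(r + 5)) + 5/(36*(r - 1)) - 9/(35*(r - 2)) + 59/(360*(r - 7)).
Integrate each term: A/(r−a) contributes A·log|r−a|.

59*log(r - 7)/360 - 9*log(r - 2)/35 + 5*log(r - 1)/36 - 23*log(r + 5)/504 + C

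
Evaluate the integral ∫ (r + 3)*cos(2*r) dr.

Use integration by parts with u = r + 3, dv = cos(2*r) dr, so v = sin(2*r)/2.
Apply parts 1 times (tabular method): alternate signs, differentiate u down to 0, integrate dv up.

r*sin(2*r)/2 + 3*sin(2*r)/2 + cos(2*r)/4 + C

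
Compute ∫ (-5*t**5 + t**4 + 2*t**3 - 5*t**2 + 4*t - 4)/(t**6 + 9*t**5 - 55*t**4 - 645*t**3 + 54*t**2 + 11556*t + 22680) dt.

Factor the denominator: (t - 6)**2*(t + 3)*(t + 5)*(t + 6)*(t + 7).
Partial-fraction decomposition: -85473/(1352*(t + 7)) + 2471/(27*(t + 6)) - 131/(4*(t + 5)) + 1181/(1944*(t + 3)) - 47488/(41067*(t - 6)) - 848/(351*(t - 6)**2).
Integrate each term; A/(t−a) gives A·log|t−a|; A/(t−a)² gives −A/(t−a).

-47488*log(t - 6)/41067 + 1181*log(t + 3)/1944 - 131*log(t + 5)/4 + 2471*log(t + 6)/27 - 85473*log(t + 7)/1352 + 848/(351*t - 2106) + C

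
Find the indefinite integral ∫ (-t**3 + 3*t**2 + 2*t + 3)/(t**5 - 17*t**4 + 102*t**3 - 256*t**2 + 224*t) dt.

3*log(t)/224 - 179*log(t - 7)/315 + 239*log(t - 4)/288 - 11*log(t - 2)/40 - 5/(24*t - 96) + C

Factor the denominator: t*(t - 7)*(t - 4)**2*(t - 2).
Partial-fraction decomposition: -11/(40*(t - 2)) + 239/(288*(t - 4)) + 5/(24*(t - 4)**2) - 179/(315*(t - 7)) + 3/(224*t).
Integrate each term; A/(t−a) gives A·log|t−a|; A/(t−a)² gives −A/(t−a).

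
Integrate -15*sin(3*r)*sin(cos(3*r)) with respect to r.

-5*cos(cos(3*r)) + C

Let u = cos(3*r), so du = (-3*sin(3*r)) dr.
Rewriting, the integral becomes 5·∫ sin(u) du = 5·-cos(u).
Substituting back, u = cos(3*r).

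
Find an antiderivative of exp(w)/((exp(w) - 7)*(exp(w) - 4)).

Let u = e^w, du = e^w dw.
The integral becomes ∫ du/((u-7)(u-4)); decompose into partial fractions.

log(exp(w) - 7)/3 - log(exp(w) - 4)/3 + C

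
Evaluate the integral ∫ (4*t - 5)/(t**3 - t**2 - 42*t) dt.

5*log(t)/42 + 23*log(t - 7)/91 - 29*log(t + 6)/78 + C

Factor the denominator: t*(t - 7)*(t + 6).
Partial-fraction decomposition: -29/(78*(t + 6)) + 23/(91*(t - 7)) + 5/(42*t).
Integrate each term: A/(t−a) contributes A·log|t−a|.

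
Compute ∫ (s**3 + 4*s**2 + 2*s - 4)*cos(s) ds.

s**3*sin(s) + 4*s**2*sin(s) + 3*s**2*cos(s) - 4*s*sin(s) + 8*s*cos(s) - 12*sin(s) - 4*cos(s) + C

Use integration by parts with u = s**3 + 4*s**2 + 2*s - 4, dv = cos(s) ds, so v = sin(s).
Apply parts 3 times (tabular method): alternate signs, differentiate u down to 0, integrate dv up.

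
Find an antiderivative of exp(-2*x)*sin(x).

Let I denote the integral. Integrate by parts with u = sin(x), dv = exp(-2*x) dx, so v = -exp(-2*x)/2: I = -exp(-2*x)*sin(x)/2 + (1/2)·∫ exp(-2*x)*cos(x) dx.
Apply parts again with u = cos(x), dv = exp(-2*x) dx: ∫ exp(-2*x)*cos(x) dx = -exp(-2*x)*cos(x)/2 − (1/2)·I. Substituting back brings back I: I = -exp(-2*x)*sin(x)/2 - exp(-2*x)*cos(x)/4 − (1/4)·I.
Solving for I: (1 + 1/4)·I equals the remaining terms, so I = (4/5)·(-exp(-2*x)*sin(x)/2 - exp(-2*x)*cos(x)/4).

-2*exp(-2*x)*sin(x)/5 - exp(-2*x)*cos(x)/5 + C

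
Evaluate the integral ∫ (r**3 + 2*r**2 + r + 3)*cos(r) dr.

Use integration by parts with u = r**3 + 2*r**2 + r + 3, dv = cos(r) dr, so v = sin(r).
Apply parts 3 times (tabular method): alternate signs, differentiate u down to 0, integrate dv up.

r**3*sin(r) + 2*r**2*sin(r) + 3*r**2*cos(r) - 5*r*sin(r) + 4*r*cos(r) - sin(r) - 5*cos(r) + C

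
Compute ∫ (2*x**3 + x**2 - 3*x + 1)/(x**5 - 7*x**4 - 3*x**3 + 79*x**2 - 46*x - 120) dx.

29*log(x - 5)/16 - 19*log(x - 4)/10 + log(x - 2)/6 - log(x + 1)/60 - log(x + 3)/16 + C

Factor the denominator: (x - 5)*(x - 4)*(x - 2)*(x + 1)*(x + 3).
Partial-fraction decomposition: -1/(16*(x + 3)) - 1/(60*(x + 1)) + 1/(6*(x - 2)) - 19/(10*(x - 4)) + 29/(16*(x - 5)).
Integrate each term: A/(x−a) contributes A·log|x−a|.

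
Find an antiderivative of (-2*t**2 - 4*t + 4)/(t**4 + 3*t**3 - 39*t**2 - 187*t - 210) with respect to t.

-61*log(t - 7)/540 - 4*log(t + 2)/27 - log(t + 3)/10 + 13*log(t + 5)/36 + C

Factor the denominator: (t - 7)*(t + 2)*(t + 3)*(t + 5).
Partial-fraction decomposition: 13/(36*(t + 5)) - 1/(10*(t + 3)) - 4/(27*(t + 2)) - 61/(540*(t - 7)).
Integrate each term: A/(t−a) contributes A·log|t−a|.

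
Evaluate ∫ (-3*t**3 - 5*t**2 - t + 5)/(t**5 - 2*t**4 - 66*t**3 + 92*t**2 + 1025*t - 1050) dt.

Factor the denominator: (t - 7)*(t - 5)*(t - 1)*(t + 5)*(t + 6).
Partial-fraction decomposition: 479/(1001*(t + 6)) - 13/(36*(t + 5)) - 1/(252*(t - 1)) + 25/(44*(t - 5)) - 319/(468*(t - 7)).
Integrate each term: A/(t−a) contributes A·log|t−a|.

-319*log(t - 7)/468 + 25*log(t - 5)/44 - log(t - 1)/252 - 13*log(t + 5)/36 + 479*log(t + 6)/1001 + C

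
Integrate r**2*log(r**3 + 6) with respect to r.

r**3*log(r**3 + 6)/3 - r**3/3 + 2*log(r**3 + 6) + C

Let u = r**3 + 6, so du = (3*r**2) dr.
The integral becomes (1/3)·∫ log(u) du; integrate by parts with u′=log(u), dv′=du.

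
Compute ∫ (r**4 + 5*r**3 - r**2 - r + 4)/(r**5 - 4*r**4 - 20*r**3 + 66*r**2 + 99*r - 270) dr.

51*log(r - 5)/16 - 26*log(r - 3)/9 + 18*log(r - 2)/25 - 67*log(r + 3)/3600 - 7/(30*r + 90) + C

Factor the denominator: (r - 5)*(r - 3)*(r - 2)*(r + 3)**2.
Partial-fraction decomposition: -67/(3600*(r + 3)) + 7/(30*(r + 3)**2) + 18/(25*(r - 2)) - 26/(9*(r - 3)) + 51/(16*(r - 5)).
Integrate each term; A/(r−a) gives A·log|r−a|; A/(r−a)² gives −A/(r−a).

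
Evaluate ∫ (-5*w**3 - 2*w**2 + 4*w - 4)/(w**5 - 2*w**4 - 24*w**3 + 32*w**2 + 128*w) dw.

-log(w)/32 - 407*log(w - 4)/1152 - 5*log(w + 2)/36 + 67*log(w + 4)/128 + 85/(48*w - 192) + C

Factor the denominator: w*(w - 4)**2*(w + 2)*(w + 4).
Partial-fraction decomposition: 67/(128*(w + 4)) - 5/(36*(w + 2)) - 407/(1152*(w - 4)) - 85/(48*(w - 4)**2) - 1/(32*w).
Integrate each term; A/(w−a) gives A·log|w−a|; A/(w−a)² gives −A/(w−a).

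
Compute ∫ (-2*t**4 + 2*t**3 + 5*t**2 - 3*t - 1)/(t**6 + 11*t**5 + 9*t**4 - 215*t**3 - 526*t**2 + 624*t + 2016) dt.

-317*log(t - 4)/8624 + log(t - 2)/900 + 53881*log(t + 3)/19600 - 61*log(t + 4)/16 + 1741*log(t + 7)/1584 + 163/(140*t + 420) + C

Factor the denominator: (t - 4)*(t - 2)*(t + 3)**2*(t + 4)*(t + 7).
Partial-fraction decomposition: 1741/(1584*(t + 7)) - 61/(16*(t + 4)) + 53881/(19600*(t + 3)) - 163/(140*(t + 3)**2) + 1/(900*(t - 2)) - 317/(8624*(t - 4)).
Integrate each term; A/(t−a) gives A·log|t−a|; A/(t−a)² gives −A/(t−a).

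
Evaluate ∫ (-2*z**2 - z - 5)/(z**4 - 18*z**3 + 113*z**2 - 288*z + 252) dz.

-11*log(z - 7)/2 + 83*log(z - 6)/12 - 13*log(z - 3)/6 + 3*log(z - 2)/4 + C

Factor the denominator: (z - 7)*(z - 6)*(z - 3)*(z - 2).
Partial-fraction decomposition: 3/(4*(z - 2)) - 13/(6*(z - 3)) + 83/(12*(z - 6)) - 11/(2*(z - 7)).
Integrate each term: A/(z−a) contributes A·log|z−a|.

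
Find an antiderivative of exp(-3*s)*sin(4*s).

-3*exp(-3*s)*sin(4*s)/25 - 4*exp(-3*s)*cos(4*s)/25 + C

Let I denote the integral. Integrate by parts with u = sin(4*s), dv = exp(-3*s) ds, so v = -exp(-3*s)/3: I = -exp(-3*s)*sin(4*s)/3 + (4/3)·∫ exp(-3*s)*cos(4*s) ds.
Apply parts again with u = cos(4*s), dv = exp(-3*s) ds: ∫ exp(-3*s)*cos(4*s) ds = -exp(-3*s)*cos(4*s)/3 − (4/3)·I. Substituting back brings back I: I = -exp(-3*s)*sin(4*s)/3 - 4*exp(-3*s)*cos(4*s)/9 − (16/9)·I.
Solving for I: (1 + 16/9)·I equals the remaining terms, so I = (9/25)·(-exp(-3*s)*sin(4*s)/3 - 4*exp(-3*s)*cos(4*s)/9).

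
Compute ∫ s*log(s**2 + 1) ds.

s**2*log(s**2 + 1)/2 - s**2/2 + log(s**2 + 1)/2 + C

Let u = s**2 + 1, so du = (2*s) ds.
The integral becomes (1/2)·∫ log(u) du; integrate by parts with u′=log(u), dv′=du.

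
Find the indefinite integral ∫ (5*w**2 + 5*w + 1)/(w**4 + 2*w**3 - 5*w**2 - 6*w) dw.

-log(w)/6 + 31*log(w - 2)/30 + log(w + 1)/6 - 31*log(w + 3)/30 + C

Factor the denominator: w*(w - 2)*(w + 1)*(w + 3).
Partial-fraction decomposition: -31/(30*(w + 3)) + 1/(6*(w + 1)) + 31/(30*(w - 2)) - 1/(6*w).
Integrate each term: A/(w−a) contributes A·log|w−a|.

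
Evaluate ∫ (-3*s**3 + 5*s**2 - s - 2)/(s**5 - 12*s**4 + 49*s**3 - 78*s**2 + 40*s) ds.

Factor the denominator: s*(s - 5)*(s - 4)*(s - 2)*(s - 1).
Partial-fraction decomposition: 1/(12*(s - 1)) - 2/(3*(s - 2)) + 59/(12*(s - 4)) - 257/(60*(s - 5)) - 1/(20*s).
Integrate each term: A/(s−a) contributes A·log|s−a|.

-log(s)/20 - 257*log(s - 5)/60 + 59*log(s - 4)/12 - 2*log(s - 2)/3 + log(s - 1)/12 + C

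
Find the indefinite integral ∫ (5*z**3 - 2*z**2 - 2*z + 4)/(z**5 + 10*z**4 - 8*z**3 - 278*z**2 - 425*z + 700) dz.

569*log(z - 5)/4320 - log(z - 1)/192 - 68*log(z + 4)/27 + 661*log(z + 5)/120 - 1795*log(z + 7)/576 + C

Factor the denominator: (z - 5)*(z - 1)*(z + 4)*(z + 5)*(z + 7).
Partial-fraction decomposition: -1795/(576*(z + 7)) + 661/(120*(z + 5)) - 68/(27*(z + 4)) - 1/(192*(z - 1)) + 569/(4320*(z - 5)).
Integrate each term: A/(z−a) contributes A·log|z−a|.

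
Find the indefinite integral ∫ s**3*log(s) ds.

s**4*log(s)/4 - s**4/16 + C

Use integration by parts with u = log(s), dv = s**3 ds.
Then du = 1/s ds and v = s**4/4.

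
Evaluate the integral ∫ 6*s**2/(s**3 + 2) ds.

Let u = s**3 + 2, so du = (3*s**2) ds.
Rewriting, the integral becomes 2·∫ 1/u du = 2·log(u).
Substituting back, u = s**3 + 2.

2*log(s**3 + 2) + C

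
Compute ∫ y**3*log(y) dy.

Use integration by parts with u = log(y), dv = y**3 dy.
Then du = 1/y dy and v = y**4/4.

y**4*log(y)/4 - y**4/16 + C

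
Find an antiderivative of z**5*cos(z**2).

Let u = z², du = 2z dz; rewrite as (1/2)∫ u^2·cos(1u) du.
Now integrate by parts 2 times.

z**4*sin(z**2)/2 + z**2*cos(z**2) - sin(z**2) + C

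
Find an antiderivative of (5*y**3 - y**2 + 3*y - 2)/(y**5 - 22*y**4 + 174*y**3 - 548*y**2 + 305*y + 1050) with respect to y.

Factor the denominator: (y - 7)*(y - 6)*(y - 5)**2*(y + 1).
Partial-fraction decomposition: -11/(2016*(y + 1)) + 889/(9*(y - 5)) + 613/(12*(y - 5)**2) - 1060/(7*(y - 6)) + 1685/(32*(y - 7)).
Integrate each term; A/(y−a) gives A·log|y−a|; A/(y−a)² gives −A/(y−a).

1685*log(y - 7)/32 - 1060*log(y - 6)/7 + 889*log(y - 5)/9 - 11*log(y + 1)/2016 - 613/(12*y - 60) + C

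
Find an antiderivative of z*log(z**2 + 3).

z**2*log(z**2 + 3)/2 - z**2/2 + 3*log(z**2 + 3)/2 + C

Let u = z**2 + 3, so du = (2*z) dz.
The integral becomes (1/2)·∫ log(u) du; integrate by parts with u′=log(u), dv′=du.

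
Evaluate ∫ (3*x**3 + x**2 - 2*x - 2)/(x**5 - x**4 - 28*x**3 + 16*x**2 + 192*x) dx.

-log(x)/96 + 1329*log(x - 4)/6272 + 68*log(x + 3)/147 - 85*log(x + 4)/128 - 99/(112*x - 448) + C

Factor the denominator: x*(x - 4)**2*(x + 3)*(x + 4).
Partial-fraction decomposition: -85/(128*(x + 4)) + 68/(147*(x + 3)) + 1329/(6272*(x - 4)) + 99/(112*(x - 4)**2) - 1/(96*x).
Integrate each term; A/(x−a) gives A·log|x−a|; A/(x−a)² gives −A/(x−a).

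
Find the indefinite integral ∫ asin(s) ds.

Use integration by parts with u = arcsin(s), dv = ds.
Then du = 1/sqrt(-s**2 + 1) ds.

s*asin(s) + sqrt(-s**2 + 1) + C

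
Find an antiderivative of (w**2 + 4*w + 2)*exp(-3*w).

(-9*w**2 - 42*w - 32)*exp(-3*w)/27 + C

Use integration by parts with u = w**2 + 4*w + 2, dv = exp(-3*w) dw, so v = -exp(-3*w)/3.
Apply parts 2 times (tabular method): alternate signs, differentiate u down to 0, integrate dv up.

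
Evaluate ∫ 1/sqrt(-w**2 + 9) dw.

asin(w/3) + C

Substitute w = 3·sin(θ), so dw = 3·cos(θ) dθ and the radical becomes sqrt(-w**2 + 9) = 3·cos(θ) by the Pythagorean identity.
Integrate the resulting trig expression in θ, then back-substitute θ = asin(w/3), sin(θ) = w/3, cos(θ) = sqrt(-w**2 + 9)/3 (absorbing any constant into C).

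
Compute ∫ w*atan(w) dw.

w**2*atan(w)/2 - w/2 + atan(w)/2 + C

Use integration by parts with u = arctan(w), dv = w dw.
Then du = 1/(w**2 + 1) dw.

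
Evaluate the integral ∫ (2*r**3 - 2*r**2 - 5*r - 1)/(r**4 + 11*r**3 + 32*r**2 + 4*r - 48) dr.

-2*log(r - 1)/35 + 5*log(r + 2)/8 - 141*log(r + 4)/20 + 475*log(r + 6)/56 + C

Factor the denominator: (r - 1)*(r + 2)*(r + 4)*(r + 6).
Partial-fraction decomposition: 475/(56*(r + 6)) - 141/(20*(r + 4)) + 5/(8*(r + 2)) - 2/(35*(r - 1)).
Integrate each term: A/(r−a) contributes A·log|r−a|.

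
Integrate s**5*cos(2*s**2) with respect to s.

s**4*sin(2*s**2)/4 + s**2*cos(2*s**2)/4 - sin(2*s**2)/8 + C

Let u = s², du = 2s ds; rewrite as (1/2)∫ u^2·cos(2u) du.
Now integrate by parts 2 times.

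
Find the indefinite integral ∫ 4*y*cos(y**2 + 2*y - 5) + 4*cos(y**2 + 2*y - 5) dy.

Let u = y**2 + 2*y - 5, so du = (2*y + 2) dy.
Rewriting, the integral becomes 2·∫ cos(u) du = 2·sin(u).
Substituting back, u = y**2 + 2*y - 5.

2*sin(y**2 + 2*y - 5) + C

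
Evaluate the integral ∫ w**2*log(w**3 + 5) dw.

Let u = w**3 + 5, so du = (3*w**2) dw.
The integral becomes (1/3)·∫ log(u) du; integrate by parts with u′=log(u), dv′=du.

w**3*log(w**3 + 5)/3 - w**3/3 + 5*log(w**3 + 5)/3 + C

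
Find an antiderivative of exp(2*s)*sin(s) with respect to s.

2*exp(2*s)*sin(s)/5 - exp(2*s)*cos(s)/5 + C

Let I denote the integral. Integrate by parts with u = sin(s), dv = exp(2*s) ds, so v = exp(2*s)/2: I = exp(2*s)*sin(s)/2 − (1/2)·∫ exp(2*s)*cos(s) ds.
Apply parts again with u = cos(s), dv = exp(2*s) ds: ∫ exp(2*s)*cos(s) ds = exp(2*s)*cos(s)/2 + (1/2)·I. Substituting back brings back I: I = exp(2*s)*sin(s)/2 - exp(2*s)*cos(s)/4 − (1/4)·I.
Solving for I: (1 + 1/4)·I equals the remaining terms, so I = (4/5)·(exp(2*s)*sin(s)/2 - exp(2*s)*cos(s)/4).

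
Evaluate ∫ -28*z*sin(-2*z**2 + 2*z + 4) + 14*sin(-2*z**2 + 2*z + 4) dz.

-7*cos(-2*z**2 + 2*z + 4) + C

Let u = 2*z**2 - 2*z - 4, so du = (4*z - 2) dz.
Rewriting, the integral becomes 7·∫ sin(u) du = 7·-cos(u).
Substituting back, u = 2*z**2 - 2*z - 4.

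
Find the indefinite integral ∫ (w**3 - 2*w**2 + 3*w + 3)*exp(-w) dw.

(-w**3 - w**2 - 5*w - 8)*exp(-w) + C

Use integration by parts with u = w**3 - 2*w**2 + 3*w + 3, dv = exp(-w) dw, so v = -exp(-w).
Apply parts 3 times (tabular method): alternate signs, differentiate u down to 0, integrate dv up.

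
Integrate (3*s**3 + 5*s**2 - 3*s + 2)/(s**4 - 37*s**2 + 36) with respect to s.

29*log(s - 6)/15 - log(s - 1)/10 + log(s + 1)/10 + 16*log(s + 6)/15 + C

Factor the denominator: (s - 6)*(s - 1)*(s + 1)*(s + 6).
Partial-fraction decomposition: 16/(15*(s + 6)) + 1/(10*(s + 1)) - 1/(10*(s - 1)) + 29/(15*(s - 6)).
Integrate each term: A/(s−a) contributes A·log|s−a|.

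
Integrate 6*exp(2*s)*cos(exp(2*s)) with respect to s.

Let u = exp(2*s), so du = (2*exp(2*s)) ds.
Rewriting, the integral becomes 3·∫ cos(u) du = 3·sin(u).
Substituting back, u = exp(2*s).

3*sin(exp(2*s)) + C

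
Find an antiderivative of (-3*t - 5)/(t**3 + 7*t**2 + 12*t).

-5*log(t)/12 - 4*log(t + 3)/3 + 7*log(t + 4)/4 + C

Factor the denominator: t*(t + 3)*(t + 4).
Partial-fraction decomposition: 7/(4*(t + 4)) - 4/(3*(t + 3)) - 5/(12*t).
Integrate each term: A/(t−a) contributes A·log|t−a|.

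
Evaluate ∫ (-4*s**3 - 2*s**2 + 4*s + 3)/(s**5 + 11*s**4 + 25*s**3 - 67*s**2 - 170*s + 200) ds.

-29*log(s - 2)/294 - log(s - 1)/180 + 211*log(s + 4)/30 - 12223*log(s + 5)/1764 + 433/(42*s + 210) + C

Factor the denominator: (s - 2)*(s - 1)*(s + 4)*(s + 5)**2.
Partial-fraction decomposition: -12223/(1764*(s + 5)) - 433/(42*(s + 5)**2) + 211/(30*(s + 4)) - 1/(180*(s - 1)) - 29/(294*(s - 2)).
Integrate each term; A/(s−a) gives A·log|s−a|; A/(s−a)² gives −A/(s−a).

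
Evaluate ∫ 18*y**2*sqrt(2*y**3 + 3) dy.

Let u = 2*y**3 + 3, so du = (6*y**2) dy.
Rewriting, the integral becomes 3·∫ √u du = 3·(2/3)u^(3/2).
Substituting back, u = 2*y**3 + 3.

2*(2*y**3 + 3)**(3/2) + C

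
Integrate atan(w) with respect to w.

Use integration by parts with u = arctan(w), dv = dw.
Then du = 1/(w**2 + 1) dw.

w*atan(w) - log(w**2 + 1)/2 + C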